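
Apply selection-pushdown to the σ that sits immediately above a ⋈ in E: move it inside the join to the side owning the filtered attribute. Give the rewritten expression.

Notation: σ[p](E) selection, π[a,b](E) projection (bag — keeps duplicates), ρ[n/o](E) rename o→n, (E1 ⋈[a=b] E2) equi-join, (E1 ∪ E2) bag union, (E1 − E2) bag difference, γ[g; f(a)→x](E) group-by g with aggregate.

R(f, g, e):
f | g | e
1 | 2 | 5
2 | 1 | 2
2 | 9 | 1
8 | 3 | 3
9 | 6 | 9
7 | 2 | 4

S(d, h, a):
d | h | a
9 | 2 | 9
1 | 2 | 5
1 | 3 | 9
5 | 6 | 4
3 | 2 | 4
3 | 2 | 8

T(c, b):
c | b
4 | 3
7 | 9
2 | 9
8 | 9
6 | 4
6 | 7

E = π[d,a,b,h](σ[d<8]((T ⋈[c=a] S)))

σ filters on d, owned by the right side.
E' = π[d,a,b,h]((T ⋈[c=a] σ[d<8](S)))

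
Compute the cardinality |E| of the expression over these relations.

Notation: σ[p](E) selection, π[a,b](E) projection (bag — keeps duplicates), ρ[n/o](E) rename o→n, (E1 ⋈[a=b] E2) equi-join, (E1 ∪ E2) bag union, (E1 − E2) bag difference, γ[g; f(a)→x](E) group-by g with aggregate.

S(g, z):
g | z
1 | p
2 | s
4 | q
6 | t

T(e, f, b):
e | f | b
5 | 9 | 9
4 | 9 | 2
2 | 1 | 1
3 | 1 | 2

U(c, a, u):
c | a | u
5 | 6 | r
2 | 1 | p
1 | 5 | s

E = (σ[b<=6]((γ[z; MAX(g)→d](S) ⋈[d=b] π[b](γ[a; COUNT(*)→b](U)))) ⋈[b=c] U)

Subexpression sizes:
  S → 4
  γ[z; MAX(g)→d](S) → 4
  U → 3
  γ[a; COUNT(*)→b](U) → 3
  π[b](γ[a; COUNT(*)→b](U)) → 3
  (γ[z; MAX(g)→d](S) ⋈[d=b] π[b](γ[a; COUNT(*)→b](U))) → 3
  σ[b<=6]((γ[z; MAX(g)→d](S) ⋈[d=b] π[b](γ[a; COUNT(*)→b](U)))) → 3
  U → 3
  (σ[b<=6]((γ[z; MAX(g)→d](S) ⋈[d=b] π[b](γ[a; COUNT(*)→b](U)))) ⋈[b=c] U) → 3

|E| = 3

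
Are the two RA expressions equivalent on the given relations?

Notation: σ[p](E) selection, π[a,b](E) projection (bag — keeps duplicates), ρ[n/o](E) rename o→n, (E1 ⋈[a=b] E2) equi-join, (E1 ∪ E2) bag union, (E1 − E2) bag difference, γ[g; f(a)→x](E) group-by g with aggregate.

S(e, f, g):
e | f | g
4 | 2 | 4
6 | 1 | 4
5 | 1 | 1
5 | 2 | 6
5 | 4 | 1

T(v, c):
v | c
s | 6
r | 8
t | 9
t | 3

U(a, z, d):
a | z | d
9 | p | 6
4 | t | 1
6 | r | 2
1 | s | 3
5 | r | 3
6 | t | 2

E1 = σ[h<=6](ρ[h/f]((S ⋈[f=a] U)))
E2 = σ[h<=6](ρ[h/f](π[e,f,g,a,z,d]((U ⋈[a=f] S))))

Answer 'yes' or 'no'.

E1 row counts bottom-up:
  S → 5
  U → 6
  (S ⋈[f=a] U) → 3
  ρ[h/f]((S ⋈[f=a] U)) → 3
  σ[h<=6](ρ[h/f]((S ⋈[f=a] U))) → 3
E2 row counts bottom-up:
  U → 6
  S → 5
  (U ⋈[a=f] S) → 3
  π[e,f,g,a,z,d]((U ⋈[a=f] S)) → 3
  ρ[h/f](π[e,f,g,a,z,d]((U ⋈[a=f] S))) → 3
  σ[h<=6](ρ[h/f](π[e,f,g,a,z,d]((U ⋈[a=f] S)))) → 3

E1 and E2 produce the same multiset:
e | h | g | a | z | d
5 | 1 | 1 | 1 | s | 3
5 | 4 | 1 | 4 | t | 1
6 | 1 | 4 | 1 | s | 3

yes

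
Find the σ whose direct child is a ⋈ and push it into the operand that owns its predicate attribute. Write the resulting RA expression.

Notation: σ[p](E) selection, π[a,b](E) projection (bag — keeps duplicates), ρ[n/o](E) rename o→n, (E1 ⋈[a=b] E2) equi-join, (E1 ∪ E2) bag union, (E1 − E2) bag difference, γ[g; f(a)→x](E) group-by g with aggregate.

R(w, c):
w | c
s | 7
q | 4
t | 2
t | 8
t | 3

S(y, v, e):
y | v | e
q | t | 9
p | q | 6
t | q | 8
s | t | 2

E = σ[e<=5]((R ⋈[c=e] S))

σ filters on e, owned by the right side.
E' = (R ⋈[c=e] σ[e<=5](S))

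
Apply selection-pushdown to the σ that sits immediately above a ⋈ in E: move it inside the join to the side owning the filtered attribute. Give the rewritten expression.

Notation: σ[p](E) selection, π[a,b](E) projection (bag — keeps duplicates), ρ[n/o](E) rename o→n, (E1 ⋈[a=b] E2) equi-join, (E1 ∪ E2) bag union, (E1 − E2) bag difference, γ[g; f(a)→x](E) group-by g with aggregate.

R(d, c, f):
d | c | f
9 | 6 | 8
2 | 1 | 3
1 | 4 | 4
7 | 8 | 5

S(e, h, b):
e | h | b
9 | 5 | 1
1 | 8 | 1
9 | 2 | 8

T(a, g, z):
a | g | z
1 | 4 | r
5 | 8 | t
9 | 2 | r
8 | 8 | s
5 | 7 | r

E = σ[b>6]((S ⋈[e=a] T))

σ filters on b, owned by the left side.
E' = (σ[b>6](S) ⋈[e=a] T)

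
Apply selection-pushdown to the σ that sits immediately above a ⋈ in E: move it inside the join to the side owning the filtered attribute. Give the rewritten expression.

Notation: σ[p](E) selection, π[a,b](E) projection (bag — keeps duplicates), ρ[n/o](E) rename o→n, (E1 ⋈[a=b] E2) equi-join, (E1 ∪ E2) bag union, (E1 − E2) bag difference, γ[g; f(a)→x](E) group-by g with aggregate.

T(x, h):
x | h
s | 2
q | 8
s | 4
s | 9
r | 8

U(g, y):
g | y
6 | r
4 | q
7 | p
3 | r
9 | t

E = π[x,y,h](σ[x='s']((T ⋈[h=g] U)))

σ filters on x, owned by the left side.
E' = π[x,y,h]((σ[x='s'](T) ⋈[h=g] U))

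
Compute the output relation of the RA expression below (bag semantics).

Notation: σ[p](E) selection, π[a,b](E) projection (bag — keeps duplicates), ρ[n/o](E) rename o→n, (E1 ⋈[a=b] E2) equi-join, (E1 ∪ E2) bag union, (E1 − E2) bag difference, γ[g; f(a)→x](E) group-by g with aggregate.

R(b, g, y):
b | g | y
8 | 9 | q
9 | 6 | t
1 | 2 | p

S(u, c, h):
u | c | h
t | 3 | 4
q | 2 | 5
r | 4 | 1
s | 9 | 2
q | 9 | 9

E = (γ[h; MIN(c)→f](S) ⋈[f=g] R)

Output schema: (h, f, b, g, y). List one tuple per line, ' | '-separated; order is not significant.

Per-node cardinality:
  S → 5
  γ[h; MIN(c)→f](S) → 5
  R → 3
  (γ[h; MIN(c)→f](S) ⋈[f=g] R) → 3

== RESULT ==
h | f | b | g | y
2 | 9 | 8 | 9 | q
5 | 2 | 1 | 2 | p
9 | 9 | 8 | 9 | q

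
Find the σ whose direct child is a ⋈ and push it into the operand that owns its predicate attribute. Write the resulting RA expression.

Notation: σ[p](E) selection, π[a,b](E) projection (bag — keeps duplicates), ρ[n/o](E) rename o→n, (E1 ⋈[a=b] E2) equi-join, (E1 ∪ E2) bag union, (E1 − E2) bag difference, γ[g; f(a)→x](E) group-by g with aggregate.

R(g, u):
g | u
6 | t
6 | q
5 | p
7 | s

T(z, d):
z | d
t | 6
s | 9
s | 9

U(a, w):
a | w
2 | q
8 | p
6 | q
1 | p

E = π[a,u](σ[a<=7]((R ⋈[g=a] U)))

σ filters on a, owned by the right side.
E' = π[a,u]((R ⋈[g=a] σ[a<=7](U)))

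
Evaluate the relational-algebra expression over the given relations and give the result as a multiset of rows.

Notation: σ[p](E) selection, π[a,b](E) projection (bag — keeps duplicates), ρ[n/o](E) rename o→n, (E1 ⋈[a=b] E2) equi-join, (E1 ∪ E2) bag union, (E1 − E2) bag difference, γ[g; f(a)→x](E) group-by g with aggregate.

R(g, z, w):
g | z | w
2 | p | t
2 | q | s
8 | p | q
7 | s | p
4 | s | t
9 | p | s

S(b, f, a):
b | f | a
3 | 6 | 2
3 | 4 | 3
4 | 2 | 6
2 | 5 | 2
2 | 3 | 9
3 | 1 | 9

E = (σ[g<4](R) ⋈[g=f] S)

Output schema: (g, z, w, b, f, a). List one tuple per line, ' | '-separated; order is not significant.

Per-node cardinality:
  R → 6
  σ[g<4](R) → 2
  S → 6
  (σ[g<4](R) ⋈[g=f] S) → 2

== RESULT ==
g | z | w | b | f | a
2 | p | t | 4 | 2 | 6
2 | q | s | 4 | 2 | 6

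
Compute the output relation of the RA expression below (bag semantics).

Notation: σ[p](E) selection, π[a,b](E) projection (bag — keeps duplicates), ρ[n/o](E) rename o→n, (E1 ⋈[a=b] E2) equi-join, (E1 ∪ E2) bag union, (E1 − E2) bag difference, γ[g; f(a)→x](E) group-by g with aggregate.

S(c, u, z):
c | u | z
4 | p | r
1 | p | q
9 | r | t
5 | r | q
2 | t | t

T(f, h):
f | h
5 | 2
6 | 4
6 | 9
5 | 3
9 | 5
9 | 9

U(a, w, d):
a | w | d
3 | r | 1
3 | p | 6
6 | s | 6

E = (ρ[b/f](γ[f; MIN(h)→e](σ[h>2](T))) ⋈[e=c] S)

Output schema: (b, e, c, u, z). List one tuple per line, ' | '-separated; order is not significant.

Stepwise |·|:
  T → 6
  σ[h>2](T) → 5
  γ[f; MIN(h)→e](σ[h>2](T)) → 3
  ρ[b/f](γ[f; MIN(h)→e](σ[h>2](T))) → 3
  S → 5
  (ρ[b/f](γ[f; MIN(h)→e](σ[h>2](T))) ⋈[e=c] S) → 2

== RESULT ==
b | e | c | u | z
6 | 4 | 4 | p | r
9 | 5 | 5 | r | q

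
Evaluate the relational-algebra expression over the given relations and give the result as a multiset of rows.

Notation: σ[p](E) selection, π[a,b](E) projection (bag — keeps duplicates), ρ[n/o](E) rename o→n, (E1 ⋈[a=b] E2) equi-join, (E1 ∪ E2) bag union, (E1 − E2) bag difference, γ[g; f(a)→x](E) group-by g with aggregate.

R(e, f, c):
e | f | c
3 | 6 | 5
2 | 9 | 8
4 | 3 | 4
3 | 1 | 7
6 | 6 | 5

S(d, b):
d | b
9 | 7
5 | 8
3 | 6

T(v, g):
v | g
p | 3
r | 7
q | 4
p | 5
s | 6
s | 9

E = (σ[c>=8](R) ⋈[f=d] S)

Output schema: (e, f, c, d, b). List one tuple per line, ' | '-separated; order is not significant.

Subexpression sizes:
  R → 5
  σ[c>=8](R) → 1
  S → 3
  (σ[c>=8](R) ⋈[f=d] S) → 1

== RESULT ==
e | f | c | d | b
2 | 9 | 8 | 9 | 7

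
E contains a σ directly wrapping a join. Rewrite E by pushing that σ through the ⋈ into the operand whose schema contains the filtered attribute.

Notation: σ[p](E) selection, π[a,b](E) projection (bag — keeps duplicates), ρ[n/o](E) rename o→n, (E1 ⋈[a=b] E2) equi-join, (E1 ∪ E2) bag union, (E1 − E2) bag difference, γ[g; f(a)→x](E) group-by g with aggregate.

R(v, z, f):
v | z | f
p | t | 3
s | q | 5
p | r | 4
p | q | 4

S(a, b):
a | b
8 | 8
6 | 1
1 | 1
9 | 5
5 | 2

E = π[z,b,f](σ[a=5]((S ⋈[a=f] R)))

σ filters on a, owned by the left side.
E' = π[z,b,f]((σ[a=5](S) ⋈[a=f] R))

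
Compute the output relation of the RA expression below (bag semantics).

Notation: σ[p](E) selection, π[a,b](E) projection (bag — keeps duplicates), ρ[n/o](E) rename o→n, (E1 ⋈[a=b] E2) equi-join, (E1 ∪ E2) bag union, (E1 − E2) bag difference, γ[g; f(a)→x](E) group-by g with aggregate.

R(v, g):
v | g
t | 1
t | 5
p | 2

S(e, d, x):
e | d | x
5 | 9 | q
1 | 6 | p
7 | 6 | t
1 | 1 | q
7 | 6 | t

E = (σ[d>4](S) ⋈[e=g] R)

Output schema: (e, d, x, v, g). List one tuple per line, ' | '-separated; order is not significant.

Row counts bottom-up:
  S → 5
  σ[d>4](S) → 4
  R → 3
  (σ[d>4](S) ⋈[e=g] R) → 2

== RESULT ==
e | d | x | v | g
1 | 6 | p | t | 1
5 | 9 | q | t | 5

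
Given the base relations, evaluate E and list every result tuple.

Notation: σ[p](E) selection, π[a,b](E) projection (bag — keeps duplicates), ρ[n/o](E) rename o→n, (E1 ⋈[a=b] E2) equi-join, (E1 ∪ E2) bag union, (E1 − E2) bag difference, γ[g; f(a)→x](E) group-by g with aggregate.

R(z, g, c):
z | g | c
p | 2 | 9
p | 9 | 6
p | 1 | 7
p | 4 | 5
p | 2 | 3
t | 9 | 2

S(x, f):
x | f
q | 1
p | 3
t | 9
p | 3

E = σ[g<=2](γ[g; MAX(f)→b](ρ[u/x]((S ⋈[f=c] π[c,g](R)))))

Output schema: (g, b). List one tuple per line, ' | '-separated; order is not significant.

Row counts bottom-up:
  S → 4
  R → 6
  π[c,g](R) → 6
  (S ⋈[f=c] π[c,g](R)) → 3
  ρ[u/x]((S ⋈[f=c] π[c,g](R))) → 3
  γ[g; MAX(f)→b](ρ[u/x]((S ⋈[f=c] π[c,g](R)))) → 1
  σ[g<=2](γ[g; MAX(f)→b](ρ[u/x]((S ⋈[f=c] π[c,g](R))))) → 1

== RESULT ==
g | b
2 | 9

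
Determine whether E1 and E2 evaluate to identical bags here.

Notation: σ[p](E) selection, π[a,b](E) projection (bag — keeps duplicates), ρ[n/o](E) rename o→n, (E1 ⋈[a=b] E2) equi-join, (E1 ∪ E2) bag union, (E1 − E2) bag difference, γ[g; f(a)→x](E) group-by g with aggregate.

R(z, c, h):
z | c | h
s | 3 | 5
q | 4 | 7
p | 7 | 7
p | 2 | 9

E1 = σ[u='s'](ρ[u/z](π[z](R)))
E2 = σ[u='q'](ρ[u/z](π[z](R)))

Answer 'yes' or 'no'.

E1 subexpression sizes:
  R → 4
  π[z](R) → 4
  ρ[u/z](π[z](R)) → 4
  σ[u='s'](ρ[u/z](π[z](R))) → 1
E2 subexpression sizes:
  R → 4
  π[z](R) → 4
  ρ[u/z](π[z](R)) → 4
  σ[u='q'](ρ[u/z](π[z](R))) → 1

E1 result:
u
s
E2 result:
u
q
Witness: ('q',) appears 0× in E1 but 1× in E2.

no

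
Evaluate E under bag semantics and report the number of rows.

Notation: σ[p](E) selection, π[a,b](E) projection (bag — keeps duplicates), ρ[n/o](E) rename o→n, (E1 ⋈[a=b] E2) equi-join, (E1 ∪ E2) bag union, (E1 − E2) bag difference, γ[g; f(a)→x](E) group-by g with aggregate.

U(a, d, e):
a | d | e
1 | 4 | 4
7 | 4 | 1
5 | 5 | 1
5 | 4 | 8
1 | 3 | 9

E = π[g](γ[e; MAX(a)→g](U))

Per-node cardinality:
  U → 5
  γ[e; MAX(a)→g](U) → 4
  π[g](γ[e; MAX(a)→g](U)) → 4

|E| = 4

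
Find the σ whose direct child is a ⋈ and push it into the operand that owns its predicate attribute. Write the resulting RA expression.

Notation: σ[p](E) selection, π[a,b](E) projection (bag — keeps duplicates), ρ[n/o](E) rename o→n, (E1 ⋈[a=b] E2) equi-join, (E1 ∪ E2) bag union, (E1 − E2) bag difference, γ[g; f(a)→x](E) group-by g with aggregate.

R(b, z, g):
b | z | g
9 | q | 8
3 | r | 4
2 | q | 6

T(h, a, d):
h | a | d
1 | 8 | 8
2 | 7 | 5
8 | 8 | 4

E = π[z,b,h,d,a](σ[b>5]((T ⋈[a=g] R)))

σ filters on b, owned by the right side.
E' = π[z,b,h,d,a]((T ⋈[a=g] σ[b>5](R)))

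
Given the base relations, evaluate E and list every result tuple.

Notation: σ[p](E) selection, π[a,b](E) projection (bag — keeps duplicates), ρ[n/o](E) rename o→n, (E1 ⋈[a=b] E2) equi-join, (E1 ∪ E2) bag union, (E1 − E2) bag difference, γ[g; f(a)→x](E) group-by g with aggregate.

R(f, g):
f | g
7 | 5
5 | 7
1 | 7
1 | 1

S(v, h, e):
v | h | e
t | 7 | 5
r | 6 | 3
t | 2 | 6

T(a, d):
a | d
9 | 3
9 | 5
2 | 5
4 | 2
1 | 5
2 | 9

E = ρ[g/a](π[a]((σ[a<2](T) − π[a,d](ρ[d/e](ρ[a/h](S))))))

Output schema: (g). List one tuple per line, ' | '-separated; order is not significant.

Subexpression sizes:
  T → 6
  σ[a<2](T) → 1
  S → 3
  ρ[a/h](S) → 3
  ρ[d/e](ρ[a/h](S)) → 3
  π[a,d](ρ[d/e](ρ[a/h](S))) → 3
  (σ[a<2](T) − π[a,d](ρ[d/e](ρ[a/h](S)))) → 1
  π[a]((σ[a<2](T) − π[a,d](ρ[d/e](ρ[a/h](S))))) → 1
  ρ[g/a](π[a]((σ[a<2](T) − π[a,d](ρ[d/e](ρ[a/h](S)))))) → 1

== RESULT ==
g
1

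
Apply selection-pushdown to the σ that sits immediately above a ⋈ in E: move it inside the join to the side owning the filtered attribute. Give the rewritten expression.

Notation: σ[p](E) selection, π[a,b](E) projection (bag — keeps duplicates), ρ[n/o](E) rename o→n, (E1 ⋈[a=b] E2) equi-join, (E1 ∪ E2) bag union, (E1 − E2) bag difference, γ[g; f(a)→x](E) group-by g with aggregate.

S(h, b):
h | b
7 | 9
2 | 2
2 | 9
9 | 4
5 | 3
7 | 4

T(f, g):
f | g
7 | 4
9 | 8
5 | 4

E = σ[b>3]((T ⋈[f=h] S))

σ filters on b, owned by the right side.
E' = (T ⋈[f=h] σ[b>3](S))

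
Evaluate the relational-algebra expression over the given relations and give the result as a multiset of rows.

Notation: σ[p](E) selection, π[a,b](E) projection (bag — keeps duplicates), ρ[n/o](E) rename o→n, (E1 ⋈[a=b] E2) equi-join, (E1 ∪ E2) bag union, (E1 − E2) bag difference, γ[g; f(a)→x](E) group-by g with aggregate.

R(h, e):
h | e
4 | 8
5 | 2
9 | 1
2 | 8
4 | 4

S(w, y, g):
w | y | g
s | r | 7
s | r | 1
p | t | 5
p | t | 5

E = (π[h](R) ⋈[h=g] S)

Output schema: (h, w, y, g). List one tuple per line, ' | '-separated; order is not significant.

Subexpression sizes:
  R → 5
  π[h](R) → 5
  S → 4
  (π[h](R) ⋈[h=g] S) → 2

== RESULT ==
h | w | y | g
5 | p | t | 5
5 | p | t | 5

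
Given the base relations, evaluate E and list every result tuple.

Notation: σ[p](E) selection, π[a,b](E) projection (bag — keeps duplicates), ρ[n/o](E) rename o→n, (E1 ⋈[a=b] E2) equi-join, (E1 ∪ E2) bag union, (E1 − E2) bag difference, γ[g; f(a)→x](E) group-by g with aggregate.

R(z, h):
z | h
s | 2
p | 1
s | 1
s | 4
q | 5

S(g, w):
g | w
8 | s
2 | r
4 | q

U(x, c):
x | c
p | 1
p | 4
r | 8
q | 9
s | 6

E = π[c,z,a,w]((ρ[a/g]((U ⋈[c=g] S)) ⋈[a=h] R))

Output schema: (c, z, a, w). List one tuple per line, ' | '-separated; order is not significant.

Stepwise |·|:
  U → 5
  S → 3
  (U ⋈[c=g] S) → 2
  ρ[a/g]((U ⋈[c=g] S)) → 2
  R → 5
  (ρ[a/g]((U ⋈[c=g] S)) ⋈[a=h] R) → 1
  π[c,z,a,w]((ρ[a/g]((U ⋈[c=g] S)) ⋈[a=h] R)) → 1

== RESULT ==
c | z | a | w
4 | s | 4 | q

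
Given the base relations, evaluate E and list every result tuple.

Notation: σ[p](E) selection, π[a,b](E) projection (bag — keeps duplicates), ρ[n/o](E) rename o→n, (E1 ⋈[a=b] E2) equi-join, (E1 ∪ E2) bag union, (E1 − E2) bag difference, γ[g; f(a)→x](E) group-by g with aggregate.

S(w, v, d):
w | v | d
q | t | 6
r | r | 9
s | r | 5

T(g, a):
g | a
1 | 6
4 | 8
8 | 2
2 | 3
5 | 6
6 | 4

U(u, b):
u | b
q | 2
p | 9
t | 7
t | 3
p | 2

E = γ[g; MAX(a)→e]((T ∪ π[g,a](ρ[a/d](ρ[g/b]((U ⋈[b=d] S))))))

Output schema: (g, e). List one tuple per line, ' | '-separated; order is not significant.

Subexpression sizes:
  T → 6
  U → 5
  S → 3
  (U ⋈[b=d] S) → 1
  ρ[g/b]((U ⋈[b=d] S)) → 1
  ρ[a/d](ρ[g/b]((U ⋈[b=d] S))) → 1
  π[g,a](ρ[a/d](ρ[g/b]((U ⋈[b=d] S)))) → 1
  (T ∪ π[g,a](ρ[a/d](ρ[g/b]((U ⋈[b=d] S))))) → 7
  γ[g; MAX(a)→e]((T ∪ π[g,a](ρ[a/d](ρ[g/b]((U ⋈[b=d] S)))))) → 7

== RESULT ==
g | e
1 | 6
2 | 3
4 | 8
5 | 6
6 | 4
8 | 2
9 | 9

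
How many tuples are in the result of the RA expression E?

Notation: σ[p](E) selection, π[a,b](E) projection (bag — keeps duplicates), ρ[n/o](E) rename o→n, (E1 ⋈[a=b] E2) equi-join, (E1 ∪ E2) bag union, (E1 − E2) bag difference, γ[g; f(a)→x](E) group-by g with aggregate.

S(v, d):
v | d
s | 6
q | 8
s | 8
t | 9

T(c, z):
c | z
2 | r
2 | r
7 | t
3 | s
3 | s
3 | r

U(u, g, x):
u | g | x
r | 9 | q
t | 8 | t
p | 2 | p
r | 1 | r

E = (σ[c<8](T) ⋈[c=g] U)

Stepwise |·|:
  T → 6
  σ[c<8](T) → 6
  U → 4
  (σ[c<8](T) ⋈[c=g] U) → 2

|E| = 2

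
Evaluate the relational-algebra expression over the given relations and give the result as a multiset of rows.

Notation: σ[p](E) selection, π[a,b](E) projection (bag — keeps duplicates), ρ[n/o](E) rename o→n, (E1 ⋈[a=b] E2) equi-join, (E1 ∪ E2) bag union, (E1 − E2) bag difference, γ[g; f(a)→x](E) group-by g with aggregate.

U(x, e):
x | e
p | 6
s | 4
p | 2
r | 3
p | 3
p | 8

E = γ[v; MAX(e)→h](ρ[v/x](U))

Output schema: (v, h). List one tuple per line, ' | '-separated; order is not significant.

Stepwise |·|:
  U → 6
  ρ[v/x](U) → 6
  γ[v; MAX(e)→h](ρ[v/x](U)) → 3

== RESULT ==
v | h
p | 8
r | 3
s | 4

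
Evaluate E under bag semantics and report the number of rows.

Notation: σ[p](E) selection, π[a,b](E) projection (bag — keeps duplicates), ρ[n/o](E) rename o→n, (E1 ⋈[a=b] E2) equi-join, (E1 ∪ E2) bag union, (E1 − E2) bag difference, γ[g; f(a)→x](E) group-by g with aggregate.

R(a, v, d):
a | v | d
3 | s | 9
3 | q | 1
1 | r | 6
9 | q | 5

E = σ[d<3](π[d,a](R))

Per-node cardinality:
  R → 4
  π[d,a](R) → 4
  σ[d<3](π[d,a](R)) → 1

|E| = 1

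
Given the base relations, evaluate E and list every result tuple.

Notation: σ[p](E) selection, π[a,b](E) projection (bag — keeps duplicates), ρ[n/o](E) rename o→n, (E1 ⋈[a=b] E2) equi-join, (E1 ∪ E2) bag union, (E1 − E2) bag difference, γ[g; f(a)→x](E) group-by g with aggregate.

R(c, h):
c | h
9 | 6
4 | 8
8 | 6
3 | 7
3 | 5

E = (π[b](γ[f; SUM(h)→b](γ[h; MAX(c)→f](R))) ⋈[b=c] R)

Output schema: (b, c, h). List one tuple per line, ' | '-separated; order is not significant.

Row counts bottom-up:
  R → 5
  γ[h; MAX(c)→f](R) → 4
  γ[f; SUM(h)→b](γ[h; MAX(c)→f](R)) → 3
  π[b](γ[f; SUM(h)→b](γ[h; MAX(c)→f](R))) → 3
  R → 5
  (π[b](γ[f; SUM(h)→b](γ[h; MAX(c)→f](R))) ⋈[b=c] R) → 1

== RESULT ==
b | c | h
8 | 8 | 6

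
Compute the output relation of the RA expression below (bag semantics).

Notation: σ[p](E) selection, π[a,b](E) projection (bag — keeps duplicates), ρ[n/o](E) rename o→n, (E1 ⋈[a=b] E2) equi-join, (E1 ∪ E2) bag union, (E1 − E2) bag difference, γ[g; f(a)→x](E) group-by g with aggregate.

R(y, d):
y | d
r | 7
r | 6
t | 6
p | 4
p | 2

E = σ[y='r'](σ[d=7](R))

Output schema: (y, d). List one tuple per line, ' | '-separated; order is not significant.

Subexpression sizes:
  R → 5
  σ[d=7](R) → 1
  σ[y='r'](σ[d=7](R)) → 1

== RESULT ==
y | d
r | 7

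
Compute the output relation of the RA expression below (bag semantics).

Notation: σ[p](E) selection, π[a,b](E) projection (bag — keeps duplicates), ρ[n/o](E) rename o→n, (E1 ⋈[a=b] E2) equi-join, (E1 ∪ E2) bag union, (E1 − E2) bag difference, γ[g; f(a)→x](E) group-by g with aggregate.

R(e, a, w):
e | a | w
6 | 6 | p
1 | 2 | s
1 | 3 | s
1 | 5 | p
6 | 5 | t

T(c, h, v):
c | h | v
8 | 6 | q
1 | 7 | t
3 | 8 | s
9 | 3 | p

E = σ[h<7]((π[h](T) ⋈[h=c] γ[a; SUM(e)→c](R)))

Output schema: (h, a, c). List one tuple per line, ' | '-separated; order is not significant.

Stepwise |·|:
  T → 4
  π[h](T) → 4
  R → 5
  γ[a; SUM(e)→c](R) → 4
  (π[h](T) ⋈[h=c] γ[a; SUM(e)→c](R)) → 2
  σ[h<7]((π[h](T) ⋈[h=c] γ[a; SUM(e)→c](R))) → 1

== RESULT ==
h | a | c
6 | 6 | 6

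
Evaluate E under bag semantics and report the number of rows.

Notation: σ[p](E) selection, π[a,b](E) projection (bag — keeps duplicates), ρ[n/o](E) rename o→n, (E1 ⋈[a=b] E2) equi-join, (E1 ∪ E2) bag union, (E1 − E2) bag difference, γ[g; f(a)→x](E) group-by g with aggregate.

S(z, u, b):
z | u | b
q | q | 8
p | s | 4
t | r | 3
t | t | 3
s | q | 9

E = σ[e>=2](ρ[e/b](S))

Per-node cardinality:
  S → 5
  ρ[e/b](S) → 5
  σ[e>=2](ρ[e/b](S)) → 5

|E| = 5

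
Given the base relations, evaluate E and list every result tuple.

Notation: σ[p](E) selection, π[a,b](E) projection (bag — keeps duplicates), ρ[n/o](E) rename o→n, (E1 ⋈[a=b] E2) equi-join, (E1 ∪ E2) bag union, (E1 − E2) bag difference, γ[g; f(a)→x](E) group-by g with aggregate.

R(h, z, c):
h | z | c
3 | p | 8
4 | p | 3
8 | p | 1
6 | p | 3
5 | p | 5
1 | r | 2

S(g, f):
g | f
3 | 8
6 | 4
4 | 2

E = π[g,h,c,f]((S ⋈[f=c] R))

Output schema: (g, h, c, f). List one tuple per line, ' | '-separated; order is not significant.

Subexpression sizes:
  S → 3
  R → 6
  (S ⋈[f=c] R) → 2
  π[g,h,c,f]((S ⋈[f=c] R)) → 2

== RESULT ==
g | h | c | f
3 | 3 | 8 | 8
4 | 1 | 2 | 2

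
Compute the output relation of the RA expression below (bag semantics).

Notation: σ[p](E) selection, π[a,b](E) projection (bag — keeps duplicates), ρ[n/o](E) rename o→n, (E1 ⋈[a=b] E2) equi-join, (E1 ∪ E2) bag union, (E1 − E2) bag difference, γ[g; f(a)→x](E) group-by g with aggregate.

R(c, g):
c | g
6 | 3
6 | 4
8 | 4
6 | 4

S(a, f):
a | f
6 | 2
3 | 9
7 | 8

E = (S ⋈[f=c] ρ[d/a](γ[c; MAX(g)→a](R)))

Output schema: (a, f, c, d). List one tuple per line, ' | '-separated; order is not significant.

Subexpression sizes:
  S → 3
  R → 4
  γ[c; MAX(g)→a](R) → 2
  ρ[d/a](γ[c; MAX(g)→a](R)) → 2
  (S ⋈[f=c] ρ[d/a](γ[c; MAX(g)→a](R))) → 1

== RESULT ==
a | f | c | d
7 | 8 | 8 | 4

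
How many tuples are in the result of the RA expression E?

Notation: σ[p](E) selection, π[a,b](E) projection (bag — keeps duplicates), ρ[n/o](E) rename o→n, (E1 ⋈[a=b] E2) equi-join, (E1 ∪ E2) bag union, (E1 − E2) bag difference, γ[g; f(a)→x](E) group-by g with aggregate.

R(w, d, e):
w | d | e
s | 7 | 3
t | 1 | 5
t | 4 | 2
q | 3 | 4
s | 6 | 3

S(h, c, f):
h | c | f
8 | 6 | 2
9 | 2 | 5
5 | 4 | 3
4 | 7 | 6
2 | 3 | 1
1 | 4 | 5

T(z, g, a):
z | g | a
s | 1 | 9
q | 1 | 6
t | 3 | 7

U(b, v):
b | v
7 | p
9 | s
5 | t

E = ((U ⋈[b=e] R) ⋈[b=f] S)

Row counts bottom-up:
  U → 3
  R → 5
  (U ⋈[b=e] R) → 1
  S → 6
  ((U ⋈[b=e] R) ⋈[b=f] S) → 2

|E| = 2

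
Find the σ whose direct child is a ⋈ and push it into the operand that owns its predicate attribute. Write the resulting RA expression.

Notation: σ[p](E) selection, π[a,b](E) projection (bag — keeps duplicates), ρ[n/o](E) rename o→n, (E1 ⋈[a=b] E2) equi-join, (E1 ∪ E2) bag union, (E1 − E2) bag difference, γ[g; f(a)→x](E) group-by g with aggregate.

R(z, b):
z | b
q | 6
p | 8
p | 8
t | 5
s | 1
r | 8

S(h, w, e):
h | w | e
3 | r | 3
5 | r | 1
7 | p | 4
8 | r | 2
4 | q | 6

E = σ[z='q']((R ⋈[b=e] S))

σ filters on z, owned by the left side.
E' = (σ[z='q'](R) ⋈[b=e] S)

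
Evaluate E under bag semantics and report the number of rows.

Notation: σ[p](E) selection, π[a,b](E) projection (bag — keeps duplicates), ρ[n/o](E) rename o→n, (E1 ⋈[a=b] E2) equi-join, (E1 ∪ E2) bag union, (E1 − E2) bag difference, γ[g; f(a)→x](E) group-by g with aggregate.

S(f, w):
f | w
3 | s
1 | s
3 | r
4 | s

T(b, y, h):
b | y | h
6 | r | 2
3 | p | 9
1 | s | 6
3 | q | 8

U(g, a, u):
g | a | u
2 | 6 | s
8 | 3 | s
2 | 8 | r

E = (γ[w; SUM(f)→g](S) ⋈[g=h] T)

Stepwise |·|:
  S → 4
  γ[w; SUM(f)→g](S) → 2
  T → 4
  (γ[w; SUM(f)→g](S) ⋈[g=h] T) → 1

|E| = 1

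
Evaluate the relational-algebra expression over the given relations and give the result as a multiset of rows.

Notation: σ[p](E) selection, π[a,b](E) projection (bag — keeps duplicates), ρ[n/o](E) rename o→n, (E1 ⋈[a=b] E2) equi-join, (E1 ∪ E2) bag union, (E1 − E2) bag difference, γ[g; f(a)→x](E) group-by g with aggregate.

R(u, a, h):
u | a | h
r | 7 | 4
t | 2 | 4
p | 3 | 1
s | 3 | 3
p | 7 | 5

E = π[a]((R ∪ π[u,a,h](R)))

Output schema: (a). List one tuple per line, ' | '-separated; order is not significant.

Stepwise |·|:
  R → 5
  R → 5
  π[u,a,h](R) → 5
  (R ∪ π[u,a,h](R)) → 10
  π[a]((R ∪ π[u,a,h](R))) → 10

== RESULT ==
a
2
2
3
3
3
3
7
7
7
7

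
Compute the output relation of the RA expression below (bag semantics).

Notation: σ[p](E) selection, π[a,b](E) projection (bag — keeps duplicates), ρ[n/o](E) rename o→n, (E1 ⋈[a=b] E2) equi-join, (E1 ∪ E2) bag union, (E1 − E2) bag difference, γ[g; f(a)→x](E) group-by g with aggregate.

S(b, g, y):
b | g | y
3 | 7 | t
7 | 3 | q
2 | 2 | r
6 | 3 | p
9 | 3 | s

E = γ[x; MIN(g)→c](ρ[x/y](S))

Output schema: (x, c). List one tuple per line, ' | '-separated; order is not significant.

Per-node cardinality:
  S → 5
  ρ[x/y](S) → 5
  γ[x; MIN(g)→c](ρ[x/y](S)) → 5

== RESULT ==
x | c
p | 3
q | 3
r | 2
s | 3
t | 7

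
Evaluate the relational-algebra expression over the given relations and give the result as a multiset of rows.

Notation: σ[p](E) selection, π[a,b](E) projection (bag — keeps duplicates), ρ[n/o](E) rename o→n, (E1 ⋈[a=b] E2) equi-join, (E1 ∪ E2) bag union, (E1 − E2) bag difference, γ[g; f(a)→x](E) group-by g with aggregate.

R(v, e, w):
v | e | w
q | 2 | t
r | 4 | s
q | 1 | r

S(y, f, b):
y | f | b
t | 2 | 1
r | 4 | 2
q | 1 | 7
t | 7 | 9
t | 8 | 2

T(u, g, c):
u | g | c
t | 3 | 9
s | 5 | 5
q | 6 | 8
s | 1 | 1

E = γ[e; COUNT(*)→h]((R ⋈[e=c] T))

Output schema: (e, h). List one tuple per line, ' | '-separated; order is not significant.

Row counts bottom-up:
  R → 3
  T → 4
  (R ⋈[e=c] T) → 1
  γ[e; COUNT(*)→h]((R ⋈[e=c] T)) → 1

== RESULT ==
e | h
1 | 1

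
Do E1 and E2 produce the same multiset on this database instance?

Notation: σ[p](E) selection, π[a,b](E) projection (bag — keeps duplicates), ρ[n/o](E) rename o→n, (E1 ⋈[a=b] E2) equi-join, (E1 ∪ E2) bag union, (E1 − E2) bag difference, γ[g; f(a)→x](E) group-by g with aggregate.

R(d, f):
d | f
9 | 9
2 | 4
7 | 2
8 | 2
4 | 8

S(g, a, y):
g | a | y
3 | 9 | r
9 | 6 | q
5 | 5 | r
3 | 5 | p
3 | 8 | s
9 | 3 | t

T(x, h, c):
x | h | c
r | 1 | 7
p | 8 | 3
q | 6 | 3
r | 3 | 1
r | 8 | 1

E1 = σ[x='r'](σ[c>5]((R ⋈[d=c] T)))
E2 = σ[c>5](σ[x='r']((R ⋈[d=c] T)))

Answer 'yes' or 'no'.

E1 row counts bottom-up:
  R → 5
  T → 5
  (R ⋈[d=c] T) → 1
  σ[c>5]((R ⋈[d=c] T)) → 1
  σ[x='r'](σ[c>5]((R ⋈[d=c] T))) → 1
E2 row counts bottom-up:
  R → 5
  T → 5
  (R ⋈[d=c] T) → 1
  σ[x='r']((R ⋈[d=c] T)) → 1
  σ[c>5](σ[x='r']((R ⋈[d=c] T))) → 1

E1 and E2 produce the same multiset:
d | f | x | h | c
7 | 2 | r | 1 | 7

yes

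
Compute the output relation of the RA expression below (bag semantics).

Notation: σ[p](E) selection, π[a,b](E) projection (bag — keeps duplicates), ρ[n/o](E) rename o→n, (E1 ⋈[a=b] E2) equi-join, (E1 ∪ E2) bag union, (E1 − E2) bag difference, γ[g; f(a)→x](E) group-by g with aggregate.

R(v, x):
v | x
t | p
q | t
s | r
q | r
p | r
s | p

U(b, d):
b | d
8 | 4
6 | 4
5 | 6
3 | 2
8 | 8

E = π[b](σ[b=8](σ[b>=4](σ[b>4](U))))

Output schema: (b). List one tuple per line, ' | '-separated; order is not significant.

Subexpression sizes:
  U → 5
  σ[b>4](U) → 4
  σ[b>=4](σ[b>4](U)) → 4
  σ[b=8](σ[b>=4](σ[b>4](U))) → 2
  π[b](σ[b=8](σ[b>=4](σ[b>4](U)))) → 2

== RESULT ==
b
8
8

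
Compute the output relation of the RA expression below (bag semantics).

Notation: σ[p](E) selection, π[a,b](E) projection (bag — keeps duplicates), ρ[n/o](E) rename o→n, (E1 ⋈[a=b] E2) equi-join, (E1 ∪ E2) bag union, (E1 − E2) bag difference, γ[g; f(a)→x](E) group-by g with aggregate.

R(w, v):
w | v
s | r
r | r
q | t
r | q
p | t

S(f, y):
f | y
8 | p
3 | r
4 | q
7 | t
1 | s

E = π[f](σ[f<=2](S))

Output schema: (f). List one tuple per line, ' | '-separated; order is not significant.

Row counts bottom-up:
  S → 5
  σ[f<=2](S) → 1
  π[f](σ[f<=2](S)) → 1

== RESULT ==
f
1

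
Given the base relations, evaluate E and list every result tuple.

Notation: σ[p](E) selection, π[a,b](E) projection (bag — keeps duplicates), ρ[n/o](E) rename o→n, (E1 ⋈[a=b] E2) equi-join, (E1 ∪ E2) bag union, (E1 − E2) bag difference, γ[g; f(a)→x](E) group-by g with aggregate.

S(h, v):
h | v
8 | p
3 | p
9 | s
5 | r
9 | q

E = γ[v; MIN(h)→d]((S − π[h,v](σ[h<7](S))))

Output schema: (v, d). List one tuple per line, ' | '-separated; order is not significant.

Subexpression sizes:
  S → 5
  S → 5
  σ[h<7](S) → 2
  π[h,v](σ[h<7](S)) → 2
  (S − π[h,v](σ[h<7](S))) → 3
  γ[v; MIN(h)→d]((S − π[h,v](σ[h<7](S)))) → 3

== RESULT ==
v | d
p | 8
q | 9
s | 9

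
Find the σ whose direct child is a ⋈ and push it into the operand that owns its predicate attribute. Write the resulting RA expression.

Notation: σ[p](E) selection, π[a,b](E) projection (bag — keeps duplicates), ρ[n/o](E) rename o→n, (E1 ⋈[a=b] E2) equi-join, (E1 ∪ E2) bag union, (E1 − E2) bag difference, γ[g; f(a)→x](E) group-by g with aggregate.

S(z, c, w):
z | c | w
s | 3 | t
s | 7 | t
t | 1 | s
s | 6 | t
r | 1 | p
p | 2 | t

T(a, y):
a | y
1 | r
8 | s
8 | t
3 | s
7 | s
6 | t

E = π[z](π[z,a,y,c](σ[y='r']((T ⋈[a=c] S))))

σ filters on y, owned by the left side.
E' = π[z](π[z,a,y,c]((σ[y='r'](T) ⋈[a=c] S)))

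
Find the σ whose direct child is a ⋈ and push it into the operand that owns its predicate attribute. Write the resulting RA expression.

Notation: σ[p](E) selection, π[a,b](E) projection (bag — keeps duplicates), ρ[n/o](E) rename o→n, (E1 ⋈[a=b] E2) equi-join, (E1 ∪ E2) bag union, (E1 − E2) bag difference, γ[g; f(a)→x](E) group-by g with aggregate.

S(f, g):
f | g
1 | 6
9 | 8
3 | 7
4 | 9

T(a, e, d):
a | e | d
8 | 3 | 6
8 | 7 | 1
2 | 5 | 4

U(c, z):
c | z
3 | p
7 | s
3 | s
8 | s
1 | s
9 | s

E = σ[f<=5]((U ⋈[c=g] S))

σ filters on f, owned by the right side.
E' = (U ⋈[c=g] σ[f<=5](S))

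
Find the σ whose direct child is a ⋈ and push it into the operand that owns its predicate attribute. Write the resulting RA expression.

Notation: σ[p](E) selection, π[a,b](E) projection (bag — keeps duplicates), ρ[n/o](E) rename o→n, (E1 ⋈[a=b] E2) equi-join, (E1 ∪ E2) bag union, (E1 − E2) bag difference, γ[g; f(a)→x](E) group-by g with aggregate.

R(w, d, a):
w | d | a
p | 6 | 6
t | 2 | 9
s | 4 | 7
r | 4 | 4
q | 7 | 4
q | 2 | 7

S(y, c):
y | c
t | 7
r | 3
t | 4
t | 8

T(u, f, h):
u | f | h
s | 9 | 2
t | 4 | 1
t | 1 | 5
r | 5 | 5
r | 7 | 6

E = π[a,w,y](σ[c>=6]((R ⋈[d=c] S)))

σ filters on c, owned by the right side.
E' = π[a,w,y]((R ⋈[d=c] σ[c>=6](S)))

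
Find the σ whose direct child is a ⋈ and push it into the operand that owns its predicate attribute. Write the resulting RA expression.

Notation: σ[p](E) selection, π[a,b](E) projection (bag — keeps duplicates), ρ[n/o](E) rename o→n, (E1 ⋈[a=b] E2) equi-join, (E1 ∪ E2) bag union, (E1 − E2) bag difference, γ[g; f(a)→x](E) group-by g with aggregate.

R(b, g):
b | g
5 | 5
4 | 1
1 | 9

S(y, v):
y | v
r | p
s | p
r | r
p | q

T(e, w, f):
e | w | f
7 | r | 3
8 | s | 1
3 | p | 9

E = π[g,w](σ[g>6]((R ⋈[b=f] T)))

σ filters on g, owned by the left side.
E' = π[g,w]((σ[g>6](R) ⋈[b=f] T))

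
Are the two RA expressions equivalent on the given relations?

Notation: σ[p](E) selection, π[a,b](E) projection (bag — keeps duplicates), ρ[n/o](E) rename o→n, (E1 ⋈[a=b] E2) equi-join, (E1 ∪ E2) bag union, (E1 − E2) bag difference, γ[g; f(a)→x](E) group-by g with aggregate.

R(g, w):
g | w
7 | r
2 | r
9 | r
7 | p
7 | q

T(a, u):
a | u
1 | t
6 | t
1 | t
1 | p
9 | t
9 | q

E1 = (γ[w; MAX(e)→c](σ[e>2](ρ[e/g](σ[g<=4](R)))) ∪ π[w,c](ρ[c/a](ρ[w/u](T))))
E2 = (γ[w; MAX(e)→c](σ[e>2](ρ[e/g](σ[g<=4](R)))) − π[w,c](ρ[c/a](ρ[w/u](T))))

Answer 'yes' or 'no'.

E1 row counts bottom-up:
  R → 5
  σ[g<=4](R) → 1
  ρ[e/g](σ[g<=4](R)) → 1
  σ[e>2](ρ[e/g](σ[g<=4](R))) → 0
  γ[w; MAX(e)→c](σ[e>2](ρ[e/g](σ[g<=4](R)))) → 0
  T → 6
  ρ[w/u](T) → 6
  ρ[c/a](ρ[w/u](T)) → 6
  π[w,c](ρ[c/a](ρ[w/u](T))) → 6
  (γ[w; MAX(e)→c](σ[e>2](ρ[e/g](σ[g<=4](R)))) ∪ π[w,c](ρ[c/a](ρ[w/u](T)))) → 6
E2 row counts bottom-up:
  R → 5
  σ[g<=4](R) → 1
  ρ[e/g](σ[g<=4](R)) → 1
  σ[e>2](ρ[e/g](σ[g<=4](R))) → 0
  γ[w; MAX(e)→c](σ[e>2](ρ[e/g](σ[g<=4](R)))) → 0
  T → 6
  ρ[w/u](T) → 6
  ρ[c/a](ρ[w/u](T)) → 6
  π[w,c](ρ[c/a](ρ[w/u](T))) → 6
  (γ[w; MAX(e)→c](σ[e>2](ρ[e/g](σ[g<=4](R)))) − π[w,c](ρ[c/a](ρ[w/u](T)))) → 0

E1 result:
w | c
p | 1
q | 9
t | 1
t | 1
t | 6
t | 9
E2 result:
w | c
(0 rows)
Witness: ('p', 1) appears 1× in E1 but 0× in E2.

no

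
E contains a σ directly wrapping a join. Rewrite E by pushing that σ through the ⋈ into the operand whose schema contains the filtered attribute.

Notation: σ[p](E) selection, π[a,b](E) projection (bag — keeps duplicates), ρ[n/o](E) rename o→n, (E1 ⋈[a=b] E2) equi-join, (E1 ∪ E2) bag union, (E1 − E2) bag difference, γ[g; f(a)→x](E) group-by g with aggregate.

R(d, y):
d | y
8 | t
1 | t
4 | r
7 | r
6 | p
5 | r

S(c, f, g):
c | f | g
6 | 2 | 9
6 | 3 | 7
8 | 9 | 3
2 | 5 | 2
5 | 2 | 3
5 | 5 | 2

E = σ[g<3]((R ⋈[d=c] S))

σ filters on g, owned by the right side.
E' = (R ⋈[d=c] σ[g<3](S))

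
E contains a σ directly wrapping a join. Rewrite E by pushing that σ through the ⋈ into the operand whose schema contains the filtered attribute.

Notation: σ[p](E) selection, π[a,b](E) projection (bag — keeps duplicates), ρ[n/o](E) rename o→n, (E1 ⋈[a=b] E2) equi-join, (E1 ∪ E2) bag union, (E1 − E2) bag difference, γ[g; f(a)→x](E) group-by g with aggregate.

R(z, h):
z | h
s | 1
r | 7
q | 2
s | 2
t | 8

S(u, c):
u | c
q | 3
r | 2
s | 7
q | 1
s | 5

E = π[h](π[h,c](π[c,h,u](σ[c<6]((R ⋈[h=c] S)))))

σ filters on c, owned by the right side.
E' = π[h](π[h,c](π[c,h,u]((R ⋈[h=c] σ[c<6](S)))))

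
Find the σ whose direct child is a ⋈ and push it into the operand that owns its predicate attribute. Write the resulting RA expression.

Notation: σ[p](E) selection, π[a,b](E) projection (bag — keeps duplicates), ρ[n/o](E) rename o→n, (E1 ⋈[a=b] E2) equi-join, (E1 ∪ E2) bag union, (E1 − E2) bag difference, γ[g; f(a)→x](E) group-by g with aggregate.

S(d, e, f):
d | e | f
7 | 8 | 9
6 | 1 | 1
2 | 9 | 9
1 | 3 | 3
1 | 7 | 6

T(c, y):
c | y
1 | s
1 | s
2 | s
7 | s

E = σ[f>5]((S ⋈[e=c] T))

σ filters on f, owned by the left side.
E' = (σ[f>5](S) ⋈[e=c] T)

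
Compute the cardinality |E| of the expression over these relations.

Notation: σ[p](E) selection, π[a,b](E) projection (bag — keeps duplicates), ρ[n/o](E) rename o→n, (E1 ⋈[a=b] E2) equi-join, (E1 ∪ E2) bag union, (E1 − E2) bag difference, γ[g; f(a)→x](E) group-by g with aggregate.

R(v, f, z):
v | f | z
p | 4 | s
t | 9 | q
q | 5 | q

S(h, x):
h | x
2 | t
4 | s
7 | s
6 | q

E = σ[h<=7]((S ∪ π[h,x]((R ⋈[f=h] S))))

Stepwise |·|:
  S → 4
  R → 3
  S → 4
  (R ⋈[f=h] S) → 1
  π[h,x]((R ⋈[f=h] S)) → 1
  (S ∪ π[h,x]((R ⋈[f=h] S))) → 5
  σ[h<=7]((S ∪ π[h,x]((R ⋈[f=h] S)))) → 5

|E| = 5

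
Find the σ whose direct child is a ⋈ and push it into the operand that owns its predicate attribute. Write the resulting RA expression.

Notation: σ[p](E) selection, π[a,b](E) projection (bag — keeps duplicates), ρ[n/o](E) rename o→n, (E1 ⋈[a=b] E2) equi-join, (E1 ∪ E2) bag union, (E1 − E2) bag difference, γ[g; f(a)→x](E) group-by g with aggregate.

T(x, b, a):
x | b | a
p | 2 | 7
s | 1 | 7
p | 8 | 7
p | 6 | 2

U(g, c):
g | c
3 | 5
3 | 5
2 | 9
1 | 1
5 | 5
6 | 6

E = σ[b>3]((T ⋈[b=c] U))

σ filters on b, owned by the left side.
E' = (σ[b>3](T) ⋈[b=c] U)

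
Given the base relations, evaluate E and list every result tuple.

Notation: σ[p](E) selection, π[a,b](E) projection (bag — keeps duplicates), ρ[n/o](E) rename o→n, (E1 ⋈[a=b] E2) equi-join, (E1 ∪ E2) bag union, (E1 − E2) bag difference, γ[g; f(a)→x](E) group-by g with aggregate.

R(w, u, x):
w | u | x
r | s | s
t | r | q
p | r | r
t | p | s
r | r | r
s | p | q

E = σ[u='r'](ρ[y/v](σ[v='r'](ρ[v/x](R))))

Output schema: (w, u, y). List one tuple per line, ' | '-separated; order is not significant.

Stepwise |·|:
  R → 6
  ρ[v/x](R) → 6
  σ[v='r'](ρ[v/x](R)) → 2
  ρ[y/v](σ[v='r'](ρ[v/x](R))) → 2
  σ[u='r'](ρ[y/v](σ[v='r'](ρ[v/x](R)))) → 2

== RESULT ==
w | u | y
p | r | r
r | r | r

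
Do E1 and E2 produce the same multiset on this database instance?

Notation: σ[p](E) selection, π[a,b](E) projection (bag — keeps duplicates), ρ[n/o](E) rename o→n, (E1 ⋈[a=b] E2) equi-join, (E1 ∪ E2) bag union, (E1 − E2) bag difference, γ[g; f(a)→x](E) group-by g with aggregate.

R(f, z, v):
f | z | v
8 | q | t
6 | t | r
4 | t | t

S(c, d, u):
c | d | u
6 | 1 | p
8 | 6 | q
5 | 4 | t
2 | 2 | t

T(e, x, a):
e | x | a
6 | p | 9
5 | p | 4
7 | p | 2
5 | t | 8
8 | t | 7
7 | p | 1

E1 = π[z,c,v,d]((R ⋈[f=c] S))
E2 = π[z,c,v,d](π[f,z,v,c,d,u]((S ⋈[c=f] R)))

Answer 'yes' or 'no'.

E1 stepwise |·|:
  R → 3
  S → 4
  (R ⋈[f=c] S) → 2
  π[z,c,v,d]((R ⋈[f=c] S)) → 2
E2 stepwise |·|:
  S → 4
  R → 3
  (S ⋈[c=f] R) → 2
  π[f,z,v,c,d,u]((S ⋈[c=f] R)) → 2
  π[z,c,v,d](π[f,z,v,c,d,u]((S ⋈[c=f] R))) → 2

E1 and E2 produce the same multiset:
z | c | v | d
q | 8 | t | 6
t | 6 | r | 1

yes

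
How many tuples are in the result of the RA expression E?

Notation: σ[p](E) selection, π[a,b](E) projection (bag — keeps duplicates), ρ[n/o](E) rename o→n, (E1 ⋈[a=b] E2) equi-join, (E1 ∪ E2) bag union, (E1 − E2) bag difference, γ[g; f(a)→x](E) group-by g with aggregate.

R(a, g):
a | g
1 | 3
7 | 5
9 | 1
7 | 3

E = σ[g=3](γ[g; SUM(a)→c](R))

Subexpression sizes:
  R → 4
  γ[g; SUM(a)→c](R) → 3
  σ[g=3](γ[g; SUM(a)→c](R)) → 1

|E| = 1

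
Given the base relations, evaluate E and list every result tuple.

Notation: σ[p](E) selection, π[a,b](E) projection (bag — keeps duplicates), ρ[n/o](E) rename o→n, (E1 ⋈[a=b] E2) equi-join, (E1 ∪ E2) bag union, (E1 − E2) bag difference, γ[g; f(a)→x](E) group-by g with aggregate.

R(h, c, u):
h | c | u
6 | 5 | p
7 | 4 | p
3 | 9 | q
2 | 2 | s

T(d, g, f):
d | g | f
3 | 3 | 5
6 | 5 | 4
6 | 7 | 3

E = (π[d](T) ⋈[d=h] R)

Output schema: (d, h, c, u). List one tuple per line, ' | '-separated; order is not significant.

Subexpression sizes:
  T → 3
  π[d](T) → 3
  R → 4
  (π[d](T) ⋈[d=h] R) → 3

== RESULT ==
d | h | c | u
3 | 3 | 9 | q
6 | 6 | 5 | p
6 | 6 | 5 | p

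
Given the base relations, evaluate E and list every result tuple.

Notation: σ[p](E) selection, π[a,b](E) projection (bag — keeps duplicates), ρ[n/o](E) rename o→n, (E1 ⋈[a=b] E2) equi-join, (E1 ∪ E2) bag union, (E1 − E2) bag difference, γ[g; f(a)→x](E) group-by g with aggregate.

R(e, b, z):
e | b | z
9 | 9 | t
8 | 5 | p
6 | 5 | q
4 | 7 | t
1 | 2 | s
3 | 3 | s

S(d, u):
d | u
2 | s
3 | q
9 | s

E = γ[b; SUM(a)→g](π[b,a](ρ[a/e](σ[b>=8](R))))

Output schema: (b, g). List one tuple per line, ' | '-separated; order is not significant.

Subexpression sizes:
  R → 6
  σ[b>=8](R) → 1
  ρ[a/e](σ[b>=8](R)) → 1
  π[b,a](ρ[a/e](σ[b>=8](R))) → 1
  γ[b; SUM(a)→g](π[b,a](ρ[a/e](σ[b>=8](R)))) → 1

== RESULT ==
b | g
9 | 9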